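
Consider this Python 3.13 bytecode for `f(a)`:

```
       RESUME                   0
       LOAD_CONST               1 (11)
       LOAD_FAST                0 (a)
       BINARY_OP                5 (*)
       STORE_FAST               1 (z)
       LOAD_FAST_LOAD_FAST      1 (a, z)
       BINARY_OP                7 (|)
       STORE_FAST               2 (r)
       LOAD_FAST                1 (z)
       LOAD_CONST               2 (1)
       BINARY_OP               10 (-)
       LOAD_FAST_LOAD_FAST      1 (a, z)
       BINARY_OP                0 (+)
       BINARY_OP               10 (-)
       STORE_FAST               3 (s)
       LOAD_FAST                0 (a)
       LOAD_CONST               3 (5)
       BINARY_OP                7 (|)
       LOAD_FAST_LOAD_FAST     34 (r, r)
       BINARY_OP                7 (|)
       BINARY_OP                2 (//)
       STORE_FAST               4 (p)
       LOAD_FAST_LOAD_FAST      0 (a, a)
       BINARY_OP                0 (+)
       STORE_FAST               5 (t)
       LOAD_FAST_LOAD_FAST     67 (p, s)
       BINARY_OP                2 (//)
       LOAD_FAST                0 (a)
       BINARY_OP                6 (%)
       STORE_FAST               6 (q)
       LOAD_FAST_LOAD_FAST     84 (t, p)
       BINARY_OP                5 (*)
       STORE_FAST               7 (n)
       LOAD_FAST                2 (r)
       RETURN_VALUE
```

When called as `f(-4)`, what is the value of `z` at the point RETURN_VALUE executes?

LOAD_CONST → push 11. Stack: [11]
LOAD_FAST a → push -4. Stack: [11, -4]
BINARY_OP * → 11 * -4 = -44. Stack: [-44]
STORE_FAST z → z=-44. Stack: []
LOAD_FAST_LOAD_FAST a,z → push -4,-44. Stack: [-4, -44]
BINARY_OP | → -4 | -44 = -4. Stack: [-4]
STORE_FAST r → r=-4. Stack: []
LOAD_FAST z → push -44. Stack: [-44]
LOAD_CONST → push 1. Stack: [-44, 1]
BINARY_OP - → -44 - 1 = -45. Stack: [-45]
LOAD_FAST_LOAD_FAST a,z → push -4,-44. Stack: [-45, -4, -44]
BINARY_OP + → -4 + -44 = -48. Stack: [-45, -48]
BINARY_OP - → -45 - -48 = 3. Stack: [3]
STORE_FAST s → s=3. Stack: []
LOAD_FAST a → push -4. Stack: [-4]
LOAD_CONST → push 5. Stack: [-4, 5]
BINARY_OP | → -4 | 5 = -3. Stack: [-3]
LOAD_FAST_LOAD_FAST r,r → push -4,-4. Stack: [-3, -4, -4]
BINARY_OP | → -4 | -4 = -4. Stack: [-3, -4]
BINARY_OP // → -3 // -4 = 0. Stack: [0]
STORE_FAST p → p=0. Stack: []
LOAD_FAST_LOAD_FAST a,a → push -4,-4. Stack: [-4, -4]
BINARY_OP + → -4 + -4 = -8. Stack: [-8]
STORE_FAST t → t=-8. Stack: []
LOAD_FAST_LOAD_FAST p,s → push 0,3. Stack: [0, 3]
BINARY_OP // → 0 // 3 = 0. Stack: [0]
LOAD_FAST a → push -4. Stack: [0, -4]
BINARY_OP % → 0 % -4 = 0. Stack: [0]
STORE_FAST q → q=0. Stack: []
LOAD_FAST_LOAD_FAST t,p → push -8,0. Stack: [-8, 0]
BINARY_OP * → -8 * 0 = 0. Stack: [0]
STORE_FAST n → n=0. Stack: []
LOAD_FAST r → push -4. Stack: [-4]
RETURN_VALUE → return -4.

-44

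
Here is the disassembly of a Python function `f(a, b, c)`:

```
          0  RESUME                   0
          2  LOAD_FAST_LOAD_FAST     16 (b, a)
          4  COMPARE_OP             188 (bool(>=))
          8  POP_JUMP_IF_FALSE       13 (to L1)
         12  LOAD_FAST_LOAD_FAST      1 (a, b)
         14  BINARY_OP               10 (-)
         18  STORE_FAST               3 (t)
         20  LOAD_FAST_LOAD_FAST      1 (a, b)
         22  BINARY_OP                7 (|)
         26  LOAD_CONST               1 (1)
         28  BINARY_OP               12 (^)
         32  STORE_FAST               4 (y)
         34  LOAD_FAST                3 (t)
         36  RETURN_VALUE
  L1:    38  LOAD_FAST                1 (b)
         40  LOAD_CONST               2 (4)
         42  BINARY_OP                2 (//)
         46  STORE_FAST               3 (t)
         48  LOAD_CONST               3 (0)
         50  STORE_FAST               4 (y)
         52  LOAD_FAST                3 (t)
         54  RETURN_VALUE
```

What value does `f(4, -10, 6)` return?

LOAD_FAST_LOAD_FAST b,a → push -10,4. Stack: [-10, 4]
COMPARE_OP bool(>=) → -10 vs 4 = False. Stack: [False]
POP_JUMP_IF_FALSE → pop False; jump. Stack: []
LOAD_FAST b → push -10. Stack: [-10]
LOAD_CONST → push 4. Stack: [-10, 4]
BINARY_OP // → -10 // 4 = -3. Stack: [-3]
STORE_FAST t → t=-3. Stack: []
LOAD_CONST → push 0. Stack: [0]
STORE_FAST y → y=0. Stack: []
LOAD_FAST t → push -3. Stack: [-3]
RETURN_VALUE → return -3.

-3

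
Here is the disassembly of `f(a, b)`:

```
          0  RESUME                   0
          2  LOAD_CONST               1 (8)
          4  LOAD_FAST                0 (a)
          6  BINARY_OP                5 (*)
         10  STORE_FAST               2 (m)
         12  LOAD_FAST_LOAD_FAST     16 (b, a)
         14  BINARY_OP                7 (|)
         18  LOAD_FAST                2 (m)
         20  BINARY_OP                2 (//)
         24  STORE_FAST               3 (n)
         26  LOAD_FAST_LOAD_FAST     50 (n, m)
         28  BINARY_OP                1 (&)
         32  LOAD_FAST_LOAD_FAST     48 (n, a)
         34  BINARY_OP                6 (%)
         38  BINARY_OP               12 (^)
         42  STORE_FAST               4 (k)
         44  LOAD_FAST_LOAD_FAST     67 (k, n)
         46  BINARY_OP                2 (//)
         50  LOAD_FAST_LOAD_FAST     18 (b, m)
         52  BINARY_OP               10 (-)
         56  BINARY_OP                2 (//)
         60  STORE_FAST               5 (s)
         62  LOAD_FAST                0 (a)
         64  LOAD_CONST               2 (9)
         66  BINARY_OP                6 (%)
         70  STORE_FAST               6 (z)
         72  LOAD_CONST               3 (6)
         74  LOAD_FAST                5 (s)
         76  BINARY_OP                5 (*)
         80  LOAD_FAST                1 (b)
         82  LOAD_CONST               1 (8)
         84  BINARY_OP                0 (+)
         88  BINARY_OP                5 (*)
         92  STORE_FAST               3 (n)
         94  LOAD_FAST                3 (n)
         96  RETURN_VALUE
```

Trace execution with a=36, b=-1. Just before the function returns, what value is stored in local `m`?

288

LOAD_CONST → push 8. Stack: [8]
LOAD_FAST a → push 36. Stack: [8, 36]
BINARY_OP * → 8 * 36 = 288. Stack: [288]
STORE_FAST m → m=288. Stack: []
LOAD_FAST_LOAD_FAST b,a → push -1,36. Stack: [-1, 36]
BINARY_OP | → -1 | 36 = -1. Stack: [-1]
LOAD_FAST m → push 288. Stack: [-1, 288]
BINARY_OP // → -1 // 288 = -1. Stack: [-1]
STORE_FAST n → n=-1. Stack: []
LOAD_FAST_LOAD_FAST n,m → push -1,288. Stack: [-1, 288]
BINARY_OP & → -1 & 288 = 288. Stack: [288]
LOAD_FAST_LOAD_FAST n,a → push -1,36. Stack: [288, -1, 36]
BINARY_OP % → -1 % 36 = 35. Stack: [288, 35]
BINARY_OP ^ → 288 ^ 35 = 259. Stack: [259]
STORE_FAST k → k=259. Stack: []
LOAD_FAST_LOAD_FAST k,n → push 259,-1. Stack: [259, -1]
BINARY_OP // → 259 // -1 = -259. Stack: [-259]
LOAD_FAST_LOAD_FAST b,m → push -1,288. Stack: [-259, -1, 288]
BINARY_OP - → -1 - 288 = -289. Stack: [-259, -289]
BINARY_OP // → -259 // -289 = 0. Stack: [0]
STORE_FAST s → s=0. Stack: []
LOAD_FAST a → push 36. Stack: [36]
LOAD_CONST → push 9. Stack: [36, 9]
BINARY_OP % → 36 % 9 = 0. Stack: [0]
STORE_FAST z → z=0. Stack: []
LOAD_CONST → push 6. Stack: [6]
LOAD_FAST s → push 0. Stack: [6, 0]
BINARY_OP * → 6 * 0 = 0. Stack: [0]
LOAD_FAST b → push -1. Stack: [0, -1]
LOAD_CONST → push 8. Stack: [0, -1, 8]
BINARY_OP + → -1 + 8 = 7. Stack: [0, 7]
BINARY_OP * → 0 * 7 = 0. Stack: [0]
STORE_FAST n → n=0. Stack: []
LOAD_FAST n → push 0. Stack: [0]
RETURN_VALUE → return 0.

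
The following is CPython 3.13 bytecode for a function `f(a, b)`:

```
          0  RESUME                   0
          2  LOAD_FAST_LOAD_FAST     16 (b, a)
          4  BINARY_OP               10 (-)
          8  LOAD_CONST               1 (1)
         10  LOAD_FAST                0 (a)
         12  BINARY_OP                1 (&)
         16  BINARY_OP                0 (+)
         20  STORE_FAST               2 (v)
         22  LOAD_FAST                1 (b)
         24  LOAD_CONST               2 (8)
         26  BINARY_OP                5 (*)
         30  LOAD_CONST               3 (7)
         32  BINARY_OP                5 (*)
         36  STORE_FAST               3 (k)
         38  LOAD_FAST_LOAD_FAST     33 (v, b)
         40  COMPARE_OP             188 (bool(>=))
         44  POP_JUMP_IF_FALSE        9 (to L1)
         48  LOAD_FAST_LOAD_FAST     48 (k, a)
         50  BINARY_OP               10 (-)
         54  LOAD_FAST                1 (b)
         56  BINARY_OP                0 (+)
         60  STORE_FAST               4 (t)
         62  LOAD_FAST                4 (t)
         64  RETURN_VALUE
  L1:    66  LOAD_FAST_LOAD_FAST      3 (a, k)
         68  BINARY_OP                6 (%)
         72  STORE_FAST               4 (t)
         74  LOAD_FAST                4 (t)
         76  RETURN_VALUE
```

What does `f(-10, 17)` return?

LOAD_FAST_LOAD_FAST b,a → push 17,-10. Stack: [17, -10]
BINARY_OP - → 17 - -10 = 27. Stack: [27]
LOAD_CONST → push 1. Stack: [27, 1]
LOAD_FAST a → push -10. Stack: [27, 1, -10]
BINARY_OP & → 1 & -10 = 0. Stack: [27, 0]
BINARY_OP + → 27 + 0 = 27. Stack: [27]
STORE_FAST v → v=27. Stack: []
LOAD_FAST b → push 17. Stack: [17]
LOAD_CONST → push 8. Stack: [17, 8]
BINARY_OP * → 17 * 8 = 136. Stack: [136]
LOAD_CONST → push 7. Stack: [136, 7]
BINARY_OP * → 136 * 7 = 952. Stack: [952]
STORE_FAST k → k=952. Stack: []
LOAD_FAST_LOAD_FAST v,b → push 27,17. Stack: [27, 17]
COMPARE_OP bool(>=) → 27 vs 17 = True. Stack: [True]
POP_JUMP_IF_FALSE → pop True; no jump. Stack: []
LOAD_FAST_LOAD_FAST k,a → push 952,-10. Stack: [952, -10]
BINARY_OP - → 952 - -10 = 962. Stack: [962]
LOAD_FAST b → push 17. Stack: [962, 17]
BINARY_OP + → 962 + 17 = 979. Stack: [979]
STORE_FAST t → t=979. Stack: []
LOAD_FAST t → push 979. Stack: [979]
RETURN_VALUE → return 979.

979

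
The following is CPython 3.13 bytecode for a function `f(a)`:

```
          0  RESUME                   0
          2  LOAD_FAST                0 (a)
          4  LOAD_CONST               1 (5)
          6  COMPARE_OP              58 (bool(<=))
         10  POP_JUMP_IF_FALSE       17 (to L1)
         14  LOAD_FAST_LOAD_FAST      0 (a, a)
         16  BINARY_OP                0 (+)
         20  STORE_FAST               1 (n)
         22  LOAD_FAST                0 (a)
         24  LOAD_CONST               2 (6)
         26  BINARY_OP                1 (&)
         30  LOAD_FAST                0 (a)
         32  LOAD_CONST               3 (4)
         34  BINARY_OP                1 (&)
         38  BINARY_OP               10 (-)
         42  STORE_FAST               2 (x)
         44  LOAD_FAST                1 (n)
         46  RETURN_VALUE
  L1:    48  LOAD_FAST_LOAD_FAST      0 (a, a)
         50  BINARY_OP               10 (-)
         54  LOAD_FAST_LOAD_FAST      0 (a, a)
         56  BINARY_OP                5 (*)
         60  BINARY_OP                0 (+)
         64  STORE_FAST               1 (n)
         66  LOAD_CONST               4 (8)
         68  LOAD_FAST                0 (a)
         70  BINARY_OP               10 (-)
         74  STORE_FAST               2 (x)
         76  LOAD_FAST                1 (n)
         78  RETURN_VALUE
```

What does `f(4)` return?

8

LOAD_FAST a → push 4. Stack: [4]
LOAD_CONST → push 5. Stack: [4, 5]
COMPARE_OP bool(<=) → 4 vs 5 = True. Stack: [True]
POP_JUMP_IF_FALSE → pop True; no jump. Stack: []
LOAD_FAST_LOAD_FAST a,a → push 4,4. Stack: [4, 4]
BINARY_OP + → 4 + 4 = 8. Stack: [8]
STORE_FAST n → n=8. Stack: []
LOAD_FAST a → push 4. Stack: [4]
LOAD_CONST → push 6. Stack: [4, 6]
BINARY_OP & → 4 & 6 = 4. Stack: [4]
LOAD_FAST a → push 4. Stack: [4, 4]
LOAD_CONST → push 4. Stack: [4, 4, 4]
BINARY_OP & → 4 & 4 = 4. Stack: [4, 4]
BINARY_OP - → 4 - 4 = 0. Stack: [0]
STORE_FAST x → x=0. Stack: []
LOAD_FAST n → push 8. Stack: [8]
RETURN_VALUE → return 8.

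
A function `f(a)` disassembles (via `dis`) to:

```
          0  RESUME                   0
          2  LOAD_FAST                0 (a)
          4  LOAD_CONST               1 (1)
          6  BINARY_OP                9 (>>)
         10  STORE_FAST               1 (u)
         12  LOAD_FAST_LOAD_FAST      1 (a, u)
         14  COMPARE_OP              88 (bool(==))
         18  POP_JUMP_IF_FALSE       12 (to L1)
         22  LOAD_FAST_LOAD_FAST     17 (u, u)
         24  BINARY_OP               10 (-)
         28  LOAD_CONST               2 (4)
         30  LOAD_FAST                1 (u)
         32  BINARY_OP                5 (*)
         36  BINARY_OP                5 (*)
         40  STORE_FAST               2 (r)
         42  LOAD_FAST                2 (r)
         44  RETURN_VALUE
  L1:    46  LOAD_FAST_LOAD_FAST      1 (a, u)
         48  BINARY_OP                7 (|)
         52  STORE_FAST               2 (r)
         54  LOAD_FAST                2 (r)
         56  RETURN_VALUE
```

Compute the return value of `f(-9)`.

LOAD_FAST a → push -9. Stack: [-9]
LOAD_CONST → push 1. Stack: [-9, 1]
BINARY_OP >> → -9 >> 1 = -5. Stack: [-5]
STORE_FAST u → u=-5. Stack: []
LOAD_FAST_LOAD_FAST a,u → push -9,-5. Stack: [-9, -5]
COMPARE_OP bool(==) → -9 vs -5 = False. Stack: [False]
POP_JUMP_IF_FALSE → pop False; jump. Stack: []
LOAD_FAST_LOAD_FAST a,u → push -9,-5. Stack: [-9, -5]
BINARY_OP | → -9 | -5 = -1. Stack: [-1]
STORE_FAST r → r=-1. Stack: []
LOAD_FAST r → push -1. Stack: [-1]
RETURN_VALUE → return -1.

-1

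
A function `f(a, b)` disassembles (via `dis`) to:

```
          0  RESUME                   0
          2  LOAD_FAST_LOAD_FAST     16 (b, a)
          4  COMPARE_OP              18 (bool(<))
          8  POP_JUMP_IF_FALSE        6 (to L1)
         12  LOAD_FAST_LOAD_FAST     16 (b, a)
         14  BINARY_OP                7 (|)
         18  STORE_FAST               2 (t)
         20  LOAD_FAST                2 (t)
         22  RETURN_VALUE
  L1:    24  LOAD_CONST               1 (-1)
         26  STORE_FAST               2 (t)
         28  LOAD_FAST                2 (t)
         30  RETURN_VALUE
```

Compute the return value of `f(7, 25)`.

-1

LOAD_FAST_LOAD_FAST b,a → push 25,7. Stack: [25, 7]
COMPARE_OP bool(<) → 25 vs 7 = False. Stack: [False]
POP_JUMP_IF_FALSE → pop False; jump. Stack: []
LOAD_CONST → push -1. Stack: [-1]
STORE_FAST t → t=-1. Stack: []
LOAD_FAST t → push -1. Stack: [-1]
RETURN_VALUE → return -1.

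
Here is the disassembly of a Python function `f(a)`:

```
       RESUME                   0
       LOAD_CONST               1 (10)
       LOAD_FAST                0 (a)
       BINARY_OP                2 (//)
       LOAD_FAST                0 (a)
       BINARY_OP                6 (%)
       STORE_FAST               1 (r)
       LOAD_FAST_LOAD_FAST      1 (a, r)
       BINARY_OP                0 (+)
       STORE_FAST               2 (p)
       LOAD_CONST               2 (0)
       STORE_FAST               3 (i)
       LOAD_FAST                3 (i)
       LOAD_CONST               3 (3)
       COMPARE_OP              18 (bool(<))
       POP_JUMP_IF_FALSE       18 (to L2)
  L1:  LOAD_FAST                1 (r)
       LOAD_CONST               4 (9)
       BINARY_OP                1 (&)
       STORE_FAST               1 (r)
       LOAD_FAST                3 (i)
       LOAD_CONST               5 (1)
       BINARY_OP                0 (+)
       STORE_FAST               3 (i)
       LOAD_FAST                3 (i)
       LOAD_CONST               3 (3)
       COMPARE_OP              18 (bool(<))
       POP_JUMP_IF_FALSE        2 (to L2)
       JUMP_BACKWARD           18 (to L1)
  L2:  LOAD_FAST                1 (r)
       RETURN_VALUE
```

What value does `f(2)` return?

1

LOAD_CONST → push 10. Stack: [10]
LOAD_FAST a → push 2. Stack: [10, 2]
BINARY_OP // → 10 // 2 = 5. Stack: [5]
LOAD_FAST a → push 2. Stack: [5, 2]
BINARY_OP % → 5 % 2 = 1. Stack: [1]
STORE_FAST r → r=1. Stack: []
LOAD_FAST_LOAD_FAST a,r → push 2,1. Stack: [2, 1]
BINARY_OP + → 2 + 1 = 3. Stack: [3]
STORE_FAST p → p=3. Stack: []
LOAD_CONST → push 0. Stack: [0]
STORE_FAST i → i=0. Stack: []
LOAD_FAST i → push 0. Stack: [0]
LOAD_CONST → push 3. Stack: [0, 3]
COMPARE_OP bool(<) → 0 vs 3 = True. Stack: [True]
POP_JUMP_IF_FALSE → pop True; no jump. Stack: []
LOAD_FAST r → push 1. Stack: [1]
LOAD_CONST → push 9. Stack: [1, 9]
BINARY_OP & → 1 & 9 = 1. Stack: [1]
STORE_FAST r → r=1. Stack: []
LOAD_FAST i → push 0. Stack: [0]
LOAD_CONST → push 1. Stack: [0, 1]
BINARY_OP + → 0 + 1 = 1. Stack: [1]
STORE_FAST i → i=1. Stack: []
LOAD_FAST i → push 1. Stack: [1]
LOAD_CONST → push 3. Stack: [1, 3]
COMPARE_OP bool(<) → 1 vs 3 = True. Stack: [True]
POP_JUMP_IF_FALSE → pop True; no jump. Stack: []
LOAD_FAST r → push 1. Stack: [1]
LOAD_CONST → push 9. Stack: [1, 9]
BINARY_OP & → 1 & 9 = 1. Stack: [1]
STORE_FAST r → r=1. Stack: []
LOAD_FAST i → push 1. Stack: [1]
LOAD_CONST → push 1. Stack: [1, 1]
BINARY_OP + → 1 + 1 = 2. Stack: [2]
STORE_FAST i → i=2. Stack: []
LOAD_FAST i → push 2. Stack: [2]
LOAD_CONST → push 3. Stack: [2, 3]
COMPARE_OP bool(<) → 2 vs 3 = True. Stack: [True]
POP_JUMP_IF_FALSE → pop True; no jump. Stack: []
LOAD_FAST r → push 1. Stack: [1]
LOAD_CONST → push 9. Stack: [1, 9]
BINARY_OP & → 1 & 9 = 1. Stack: [1]
STORE_FAST r → r=1. Stack: []
LOAD_FAST i → push 2. Stack: [2]
LOAD_CONST → push 1. Stack: [2, 1]
BINARY_OP + → 2 + 1 = 3. Stack: [3]
STORE_FAST i → i=3. Stack: []
LOAD_FAST i → push 3. Stack: [3]
LOAD_CONST → push 3. Stack: [3, 3]
COMPARE_OP bool(<) → 3 vs 3 = False. Stack: [False]
POP_JUMP_IF_FALSE → pop False; jump. Stack: []
LOAD_FAST r → push 1. Stack: [1]
RETURN_VALUE → return 1.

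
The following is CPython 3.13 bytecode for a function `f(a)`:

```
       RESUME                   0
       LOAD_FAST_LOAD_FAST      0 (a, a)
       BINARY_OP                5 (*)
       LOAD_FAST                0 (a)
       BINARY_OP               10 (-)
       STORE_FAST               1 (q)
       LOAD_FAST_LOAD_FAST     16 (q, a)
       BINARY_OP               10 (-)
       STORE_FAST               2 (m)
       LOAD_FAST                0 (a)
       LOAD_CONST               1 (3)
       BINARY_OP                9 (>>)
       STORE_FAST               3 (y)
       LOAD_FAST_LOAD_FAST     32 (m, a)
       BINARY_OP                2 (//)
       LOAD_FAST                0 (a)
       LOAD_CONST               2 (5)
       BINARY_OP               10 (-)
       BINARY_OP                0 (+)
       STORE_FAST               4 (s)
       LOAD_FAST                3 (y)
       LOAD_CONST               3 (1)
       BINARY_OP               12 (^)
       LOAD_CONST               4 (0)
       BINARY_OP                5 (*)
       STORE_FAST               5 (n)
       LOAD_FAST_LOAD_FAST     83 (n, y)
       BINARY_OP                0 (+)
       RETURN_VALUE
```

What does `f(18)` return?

2

LOAD_FAST_LOAD_FAST a,a → push 18,18. Stack: [18, 18]
BINARY_OP * → 18 * 18 = 324. Stack: [324]
LOAD_FAST a → push 18. Stack: [324, 18]
BINARY_OP - → 324 - 18 = 306. Stack: [306]
STORE_FAST q → q=306. Stack: []
LOAD_FAST_LOAD_FAST q,a → push 306,18. Stack: [306, 18]
BINARY_OP - → 306 - 18 = 288. Stack: [288]
STORE_FAST m → m=288. Stack: []
LOAD_FAST a → push 18. Stack: [18]
LOAD_CONST → push 3. Stack: [18, 3]
BINARY_OP >> → 18 >> 3 = 2. Stack: [2]
STORE_FAST y → y=2. Stack: []
LOAD_FAST_LOAD_FAST m,a → push 288,18. Stack: [288, 18]
BINARY_OP // → 288 // 18 = 16. Stack: [16]
LOAD_FAST a → push 18. Stack: [16, 18]
LOAD_CONST → push 5. Stack: [16, 18, 5]
BINARY_OP - → 18 - 5 = 13. Stack: [16, 13]
BINARY_OP + → 16 + 13 = 29. Stack: [29]
STORE_FAST s → s=29. Stack: []
LOAD_FAST y → push 2. Stack: [2]
LOAD_CONST → push 1. Stack: [2, 1]
BINARY_OP ^ → 2 ^ 1 = 3. Stack: [3]
LOAD_CONST → push 0. Stack: [3, 0]
BINARY_OP * → 3 * 0 = 0. Stack: [0]
STORE_FAST n → n=0. Stack: []
LOAD_FAST_LOAD_FAST n,y → push 0,2. Stack: [0, 2]
BINARY_OP + → 0 + 2 = 2. Stack: [2]
RETURN_VALUE → return 2.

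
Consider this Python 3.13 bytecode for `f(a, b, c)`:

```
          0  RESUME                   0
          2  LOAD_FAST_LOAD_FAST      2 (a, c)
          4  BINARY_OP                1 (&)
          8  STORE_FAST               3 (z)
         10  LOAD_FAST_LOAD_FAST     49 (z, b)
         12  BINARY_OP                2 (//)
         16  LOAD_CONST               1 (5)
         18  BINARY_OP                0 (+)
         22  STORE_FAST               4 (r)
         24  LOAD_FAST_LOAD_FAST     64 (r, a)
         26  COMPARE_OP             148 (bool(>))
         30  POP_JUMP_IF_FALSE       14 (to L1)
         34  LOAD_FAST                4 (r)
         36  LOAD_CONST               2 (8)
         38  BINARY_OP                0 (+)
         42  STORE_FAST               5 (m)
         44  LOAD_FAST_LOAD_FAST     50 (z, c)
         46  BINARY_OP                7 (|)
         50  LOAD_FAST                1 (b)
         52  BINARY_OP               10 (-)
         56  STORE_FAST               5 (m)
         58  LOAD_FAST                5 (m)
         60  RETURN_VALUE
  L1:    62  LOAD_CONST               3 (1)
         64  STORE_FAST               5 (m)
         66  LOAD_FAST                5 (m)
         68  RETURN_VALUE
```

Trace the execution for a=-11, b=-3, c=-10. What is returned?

LOAD_FAST_LOAD_FAST a,c → push -11,-10. Stack: [-11, -10]
BINARY_OP & → -11 & -10 = -12. Stack: [-12]
STORE_FAST z → z=-12. Stack: []
LOAD_FAST_LOAD_FAST z,b → push -12,-3. Stack: [-12, -3]
BINARY_OP // → -12 // -3 = 4. Stack: [4]
LOAD_CONST → push 5. Stack: [4, 5]
BINARY_OP + → 4 + 5 = 9. Stack: [9]
STORE_FAST r → r=9. Stack: []
LOAD_FAST_LOAD_FAST r,a → push 9,-11. Stack: [9, -11]
COMPARE_OP bool(>) → 9 vs -11 = True. Stack: [True]
POP_JUMP_IF_FALSE → pop True; no jump. Stack: []
LOAD_FAST r → push 9. Stack: [9]
LOAD_CONST → push 8. Stack: [9, 8]
BINARY_OP + → 9 + 8 = 17. Stack: [17]
STORE_FAST m → m=17. Stack: []
LOAD_FAST_LOAD_FAST z,c → push -12,-10. Stack: [-12, -10]
BINARY_OP | → -12 | -10 = -10. Stack: [-10]
LOAD_FAST b → push -3. Stack: [-10, -3]
BINARY_OP - → -10 - -3 = -7. Stack: [-7]
STORE_FAST m → m=-7. Stack: []
LOAD_FAST m → push -7. Stack: [-7]
RETURN_VALUE → return -7.

-7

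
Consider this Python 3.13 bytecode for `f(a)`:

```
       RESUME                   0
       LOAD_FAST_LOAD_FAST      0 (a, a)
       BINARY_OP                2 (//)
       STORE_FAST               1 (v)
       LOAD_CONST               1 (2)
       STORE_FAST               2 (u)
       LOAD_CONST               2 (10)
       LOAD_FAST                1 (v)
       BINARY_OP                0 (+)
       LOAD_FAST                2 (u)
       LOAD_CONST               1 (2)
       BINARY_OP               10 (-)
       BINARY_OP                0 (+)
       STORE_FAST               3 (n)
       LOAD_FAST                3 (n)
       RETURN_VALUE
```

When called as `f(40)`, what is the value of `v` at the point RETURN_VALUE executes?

LOAD_FAST_LOAD_FAST a,a → push 40,40. Stack: [40, 40]
BINARY_OP // → 40 // 40 = 1. Stack: [1]
STORE_FAST v → v=1. Stack: []
LOAD_CONST → push 2. Stack: [2]
STORE_FAST u → u=2. Stack: []
LOAD_CONST → push 10. Stack: [10]
LOAD_FAST v → push 1. Stack: [10, 1]
BINARY_OP + → 10 + 1 = 11. Stack: [11]
LOAD_FAST u → push 2. Stack: [11, 2]
LOAD_CONST → push 2. Stack: [11, 2, 2]
BINARY_OP - → 2 - 2 = 0. Stack: [11, 0]
BINARY_OP + → 11 + 0 = 11. Stack: [11]
STORE_FAST n → n=11. Stack: []
LOAD_FAST n → push 11. Stack: [11]
RETURN_VALUE → return 11.

1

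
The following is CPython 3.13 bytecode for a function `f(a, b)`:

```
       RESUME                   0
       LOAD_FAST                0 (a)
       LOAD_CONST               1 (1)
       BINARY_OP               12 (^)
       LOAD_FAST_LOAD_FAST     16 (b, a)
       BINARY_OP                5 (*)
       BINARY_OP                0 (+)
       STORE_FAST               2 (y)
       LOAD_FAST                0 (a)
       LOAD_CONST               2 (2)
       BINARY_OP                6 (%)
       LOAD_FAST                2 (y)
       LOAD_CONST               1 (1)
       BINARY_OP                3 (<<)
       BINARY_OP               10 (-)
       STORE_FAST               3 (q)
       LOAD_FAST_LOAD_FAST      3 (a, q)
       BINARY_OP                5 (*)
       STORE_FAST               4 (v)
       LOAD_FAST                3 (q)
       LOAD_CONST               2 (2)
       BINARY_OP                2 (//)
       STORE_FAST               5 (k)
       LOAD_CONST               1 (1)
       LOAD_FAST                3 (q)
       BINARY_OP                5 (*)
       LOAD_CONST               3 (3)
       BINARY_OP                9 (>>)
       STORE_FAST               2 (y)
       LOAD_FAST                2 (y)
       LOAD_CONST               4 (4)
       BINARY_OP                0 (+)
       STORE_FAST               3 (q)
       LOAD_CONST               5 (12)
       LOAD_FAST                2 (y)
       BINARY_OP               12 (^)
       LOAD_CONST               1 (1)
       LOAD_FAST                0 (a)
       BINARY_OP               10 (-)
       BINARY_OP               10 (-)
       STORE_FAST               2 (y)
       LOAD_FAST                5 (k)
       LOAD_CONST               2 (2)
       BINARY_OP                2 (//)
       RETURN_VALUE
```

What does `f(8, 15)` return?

LOAD_FAST a → push 8. Stack: [8]
LOAD_CONST → push 1. Stack: [8, 1]
BINARY_OP ^ → 8 ^ 1 = 9. Stack: [9]
LOAD_FAST_LOAD_FAST b,a → push 15,8. Stack: [9, 15, 8]
BINARY_OP * → 15 * 8 = 120. Stack: [9, 120]
BINARY_OP + → 9 + 120 = 129. Stack: [129]
STORE_FAST y → y=129. Stack: []
LOAD_FAST a → push 8. Stack: [8]
LOAD_CONST → push 2. Stack: [8, 2]
BINARY_OP % → 8 % 2 = 0. Stack: [0]
LOAD_FAST y → push 129. Stack: [0, 129]
LOAD_CONST → push 1. Stack: [0, 129, 1]
BINARY_OP << → 129 << 1 = 258. Stack: [0, 258]
BINARY_OP - → 0 - 258 = -258. Stack: [-258]
STORE_FAST q → q=-258. Stack: []
LOAD_FAST_LOAD_FAST a,q → push 8,-258. Stack: [8, -258]
BINARY_OP * → 8 * -258 = -2064. Stack: [-2064]
STORE_FAST v → v=-2064. Stack: []
LOAD_FAST q → push -258. Stack: [-258]
LOAD_CONST → push 2. Stack: [-258, 2]
BINARY_OP // → -258 // 2 = -129. Stack: [-129]
STORE_FAST k → k=-129. Stack: []
LOAD_CONST → push 1. Stack: [1]
LOAD_FAST q → push -258. Stack: [1, -258]
BINARY_OP * → 1 * -258 = -258. Stack: [-258]
LOAD_CONST → push 3. Stack: [-258, 3]
BINARY_OP >> → -258 >> 3 = -33. Stack: [-33]
STORE_FAST y → y=-33. Stack: []
LOAD_FAST y → push -33. Stack: [-33]
LOAD_CONST → push 4. Stack: [-33, 4]
BINARY_OP + → -33 + 4 = -29. Stack: [-29]
STORE_FAST q → q=-29. Stack: []
LOAD_CONST → push 12. Stack: [12]
LOAD_FAST y → push -33. Stack: [12, -33]
BINARY_OP ^ → 12 ^ -33 = -45. Stack: [-45]
LOAD_CONST → push 1. Stack: [-45, 1]
LOAD_FAST a → push 8. Stack: [-45, 1, 8]
BINARY_OP - → 1 - 8 = -7. Stack: [-45, -7]
BINARY_OP - → -45 - -7 = -38. Stack: [-38]
STORE_FAST y → y=-38. Stack: []
LOAD_FAST k → push -129. Stack: [-129]
LOAD_CONST → push 2. Stack: [-129, 2]
BINARY_OP // → -129 // 2 = -65. Stack: [-65]
RETURN_VALUE → return -65.

-65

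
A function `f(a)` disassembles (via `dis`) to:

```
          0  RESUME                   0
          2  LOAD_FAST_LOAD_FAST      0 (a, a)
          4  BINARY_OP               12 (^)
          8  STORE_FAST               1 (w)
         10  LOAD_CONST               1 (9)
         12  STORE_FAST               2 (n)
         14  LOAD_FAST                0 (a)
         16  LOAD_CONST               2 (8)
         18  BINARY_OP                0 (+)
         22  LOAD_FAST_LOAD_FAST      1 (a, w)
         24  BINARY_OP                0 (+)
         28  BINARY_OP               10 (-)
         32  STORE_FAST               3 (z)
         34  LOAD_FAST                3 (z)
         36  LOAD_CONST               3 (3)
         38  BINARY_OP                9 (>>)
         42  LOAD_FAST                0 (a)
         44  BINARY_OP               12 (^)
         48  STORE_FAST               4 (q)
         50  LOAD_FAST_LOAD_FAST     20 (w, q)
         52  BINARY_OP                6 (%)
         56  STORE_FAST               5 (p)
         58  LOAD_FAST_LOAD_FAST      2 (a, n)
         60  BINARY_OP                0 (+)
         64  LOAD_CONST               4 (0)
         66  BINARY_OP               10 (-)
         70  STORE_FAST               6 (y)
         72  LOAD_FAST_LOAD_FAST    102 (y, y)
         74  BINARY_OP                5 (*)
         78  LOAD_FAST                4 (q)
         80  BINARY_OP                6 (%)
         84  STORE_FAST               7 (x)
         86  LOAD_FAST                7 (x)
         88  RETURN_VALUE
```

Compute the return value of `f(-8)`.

LOAD_FAST_LOAD_FAST a,a → push -8,-8. Stack: [-8, -8]
BINARY_OP ^ → -8 ^ -8 = 0. Stack: [0]
STORE_FAST w → w=0. Stack: []
LOAD_CONST → push 9. Stack: [9]
STORE_FAST n → n=9. Stack: []
LOAD_FAST a → push -8. Stack: [-8]
LOAD_CONST → push 8. Stack: [-8, 8]
BINARY_OP + → -8 + 8 = 0. Stack: [0]
LOAD_FAST_LOAD_FAST a,w → push -8,0. Stack: [0, -8, 0]
BINARY_OP + → -8 + 0 = -8. Stack: [0, -8]
BINARY_OP - → 0 - -8 = 8. Stack: [8]
STORE_FAST z → z=8. Stack: []
LOAD_FAST z → push 8. Stack: [8]
LOAD_CONST → push 3. Stack: [8, 3]
BINARY_OP >> → 8 >> 3 = 1. Stack: [1]
LOAD_FAST a → push -8. Stack: [1, -8]
BINARY_OP ^ → 1 ^ -8 = -7. Stack: [-7]
STORE_FAST q → q=-7. Stack: []
LOAD_FAST_LOAD_FAST w,q → push 0,-7. Stack: [0, -7]
BINARY_OP % → 0 % -7 = 0. Stack: [0]
STORE_FAST p → p=0. Stack: []
LOAD_FAST_LOAD_FAST a,n → push -8,9. Stack: [-8, 9]
BINARY_OP + → -8 + 9 = 1. Stack: [1]
LOAD_CONST → push 0. Stack: [1, 0]
BINARY_OP - → 1 - 0 = 1. Stack: [1]
STORE_FAST y → y=1. Stack: []
LOAD_FAST_LOAD_FAST y,y → push 1,1. Stack: [1, 1]
BINARY_OP * → 1 * 1 = 1. Stack: [1]
LOAD_FAST q → push -7. Stack: [1, -7]
BINARY_OP % → 1 % -7 = -6. Stack: [-6]
STORE_FAST x → x=-6. Stack: []
LOAD_FAST x → push -6. Stack: [-6]
RETURN_VALUE → return -6.

-6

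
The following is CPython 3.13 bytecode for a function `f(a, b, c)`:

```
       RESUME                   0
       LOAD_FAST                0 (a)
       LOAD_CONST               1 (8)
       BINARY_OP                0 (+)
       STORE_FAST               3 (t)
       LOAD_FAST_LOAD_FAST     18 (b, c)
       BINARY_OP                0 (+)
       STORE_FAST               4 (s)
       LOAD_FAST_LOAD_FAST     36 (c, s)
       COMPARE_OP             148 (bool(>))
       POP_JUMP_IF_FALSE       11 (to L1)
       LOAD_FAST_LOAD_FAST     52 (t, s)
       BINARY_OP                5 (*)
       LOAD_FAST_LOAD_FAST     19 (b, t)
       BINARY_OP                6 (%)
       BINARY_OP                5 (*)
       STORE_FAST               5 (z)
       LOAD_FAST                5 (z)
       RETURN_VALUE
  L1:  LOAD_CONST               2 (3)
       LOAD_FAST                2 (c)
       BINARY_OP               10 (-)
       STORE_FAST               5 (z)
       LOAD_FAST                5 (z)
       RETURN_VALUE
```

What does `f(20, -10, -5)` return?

-7560

LOAD_FAST a → push 20. Stack: [20]
LOAD_CONST → push 8. Stack: [20, 8]
BINARY_OP + → 20 + 8 = 28. Stack: [28]
STORE_FAST t → t=28. Stack: []
LOAD_FAST_LOAD_FAST b,c → push -10,-5. Stack: [-10, -5]
BINARY_OP + → -10 + -5 = -15. Stack: [-15]
STORE_FAST s → s=-15. Stack: []
LOAD_FAST_LOAD_FAST c,s → push -5,-15. Stack: [-5, -15]
COMPARE_OP bool(>) → -5 vs -15 = True. Stack: [True]
POP_JUMP_IF_FALSE → pop True; no jump. Stack: []
LOAD_FAST_LOAD_FAST t,s → push 28,-15. Stack: [28, -15]
BINARY_OP * → 28 * -15 = -420. Stack: [-420]
LOAD_FAST_LOAD_FAST b,t → push -10,28. Stack: [-420, -10, 28]
BINARY_OP % → -10 % 28 = 18. Stack: [-420, 18]
BINARY_OP * → -420 * 18 = -7560. Stack: [-7560]
STORE_FAST z → z=-7560. Stack: []
LOAD_FAST z → push -7560. Stack: [-7560]
RETURN_VALUE → return -7560.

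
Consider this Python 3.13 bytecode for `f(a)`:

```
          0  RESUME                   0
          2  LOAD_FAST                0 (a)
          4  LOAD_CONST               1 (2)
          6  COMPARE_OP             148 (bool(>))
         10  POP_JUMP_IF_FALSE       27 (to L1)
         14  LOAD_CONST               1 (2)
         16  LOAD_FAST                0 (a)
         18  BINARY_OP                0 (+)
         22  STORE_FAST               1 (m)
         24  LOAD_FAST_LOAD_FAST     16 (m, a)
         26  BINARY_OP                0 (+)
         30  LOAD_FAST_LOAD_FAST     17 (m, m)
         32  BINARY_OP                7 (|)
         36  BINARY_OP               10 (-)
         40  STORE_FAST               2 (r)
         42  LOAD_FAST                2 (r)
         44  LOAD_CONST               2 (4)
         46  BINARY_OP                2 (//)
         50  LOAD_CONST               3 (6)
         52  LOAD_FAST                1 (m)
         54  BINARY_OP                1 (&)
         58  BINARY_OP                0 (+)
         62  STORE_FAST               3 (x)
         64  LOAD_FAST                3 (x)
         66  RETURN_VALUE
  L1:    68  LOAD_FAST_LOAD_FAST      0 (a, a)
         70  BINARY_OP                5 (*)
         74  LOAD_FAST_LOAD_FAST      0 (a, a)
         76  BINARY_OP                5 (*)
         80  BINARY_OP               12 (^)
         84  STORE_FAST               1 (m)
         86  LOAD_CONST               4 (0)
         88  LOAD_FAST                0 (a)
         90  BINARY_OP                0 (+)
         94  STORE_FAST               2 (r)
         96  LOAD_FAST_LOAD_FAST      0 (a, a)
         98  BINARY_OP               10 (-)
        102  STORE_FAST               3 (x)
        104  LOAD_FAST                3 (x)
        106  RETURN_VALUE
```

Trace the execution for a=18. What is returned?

8

LOAD_FAST a → push 18. Stack: [18]
LOAD_CONST → push 2. Stack: [18, 2]
COMPARE_OP bool(>) → 18 vs 2 = True. Stack: [True]
POP_JUMP_IF_FALSE → pop True; no jump. Stack: []
LOAD_CONST → push 2. Stack: [2]
LOAD_FAST a → push 18. Stack: [2, 18]
BINARY_OP + → 2 + 18 = 20. Stack: [20]
STORE_FAST m → m=20. Stack: []
LOAD_FAST_LOAD_FAST m,a → push 20,18. Stack: [20, 18]
BINARY_OP + → 20 + 18 = 38. Stack: [38]
LOAD_FAST_LOAD_FAST m,m → push 20,20. Stack: [38, 20, 20]
BINARY_OP | → 20 | 20 = 20. Stack: [38, 20]
BINARY_OP - → 38 - 20 = 18. Stack: [18]
STORE_FAST r → r=18. Stack: []
LOAD_FAST r → push 18. Stack: [18]
LOAD_CONST → push 4. Stack: [18, 4]
BINARY_OP // → 18 // 4 = 4. Stack: [4]
LOAD_CONST → push 6. Stack: [4, 6]
LOAD_FAST m → push 20. Stack: [4, 6, 20]
BINARY_OP & → 6 & 20 = 4. Stack: [4, 4]
BINARY_OP + → 4 + 4 = 8. Stack: [8]
STORE_FAST x → x=8. Stack: []
LOAD_FAST x → push 8. Stack: [8]
RETURN_VALUE → return 8.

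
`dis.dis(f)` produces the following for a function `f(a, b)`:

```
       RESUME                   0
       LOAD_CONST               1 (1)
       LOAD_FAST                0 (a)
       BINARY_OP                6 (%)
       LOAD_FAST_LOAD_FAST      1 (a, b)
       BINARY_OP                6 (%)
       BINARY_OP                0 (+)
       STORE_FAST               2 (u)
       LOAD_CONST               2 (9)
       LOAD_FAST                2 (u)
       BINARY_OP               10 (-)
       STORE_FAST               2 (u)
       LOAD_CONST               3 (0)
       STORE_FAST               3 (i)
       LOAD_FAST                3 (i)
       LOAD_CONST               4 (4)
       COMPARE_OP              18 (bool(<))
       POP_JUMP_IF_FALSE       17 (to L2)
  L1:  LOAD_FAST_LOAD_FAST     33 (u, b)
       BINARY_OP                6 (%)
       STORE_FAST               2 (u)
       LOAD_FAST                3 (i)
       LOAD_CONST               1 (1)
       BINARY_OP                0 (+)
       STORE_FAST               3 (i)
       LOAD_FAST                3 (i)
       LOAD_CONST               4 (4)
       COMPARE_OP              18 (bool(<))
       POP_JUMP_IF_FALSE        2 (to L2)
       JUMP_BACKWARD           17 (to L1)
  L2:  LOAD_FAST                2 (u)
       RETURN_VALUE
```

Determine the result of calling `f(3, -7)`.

-2

LOAD_CONST → push 1. Stack: [1]
LOAD_FAST a → push 3. Stack: [1, 3]
BINARY_OP % → 1 % 3 = 1. Stack: [1]
LOAD_FAST_LOAD_FAST a,b → push 3,-7. Stack: [1, 3, -7]
BINARY_OP % → 3 % -7 = -4. Stack: [1, -4]
BINARY_OP + → 1 + -4 = -3. Stack: [-3]
STORE_FAST u → u=-3. Stack: []
LOAD_CONST → push 9. Stack: [9]
LOAD_FAST u → push -3. Stack: [9, -3]
BINARY_OP - → 9 - -3 = 12. Stack: [12]
STORE_FAST u → u=12. Stack: []
LOAD_CONST → push 0. Stack: [0]
STORE_FAST i → i=0. Stack: []
LOAD_FAST i → push 0. Stack: [0]
LOAD_CONST → push 4. Stack: [0, 4]
COMPARE_OP bool(<) → 0 vs 4 = True. Stack: [True]
POP_JUMP_IF_FALSE → pop True; no jump. Stack: []
LOAD_FAST_LOAD_FAST u,b → push 12,-7. Stack: [12, -7]
BINARY_OP % → 12 % -7 = -2. Stack: [-2]
STORE_FAST u → u=-2. Stack: []
LOAD_FAST i → push 0. Stack: [0]
LOAD_CONST → push 1. Stack: [0, 1]
BINARY_OP + → 0 + 1 = 1. Stack: [1]
STORE_FAST i → i=1. Stack: []
LOAD_FAST i → push 1. Stack: [1]
LOAD_CONST → push 4. Stack: [1, 4]
COMPARE_OP bool(<) → 1 vs 4 = True. Stack: [True]
POP_JUMP_IF_FALSE → pop True; no jump. Stack: []
LOAD_FAST_LOAD_FAST u,b → push -2,-7. Stack: [-2, -7]
BINARY_OP % → -2 % -7 = -2. Stack: [-2]
STORE_FAST u → u=-2. Stack: []
LOAD_FAST i → push 1. Stack: [1]
LOAD_CONST → push 1. Stack: [1, 1]
BINARY_OP + → 1 + 1 = 2. Stack: [2]
STORE_FAST i → i=2. Stack: []
LOAD_FAST i → push 2. Stack: [2]
LOAD_CONST → push 4. Stack: [2, 4]
COMPARE_OP bool(<) → 2 vs 4 = True. Stack: [True]
POP_JUMP_IF_FALSE → pop True; no jump. Stack: []
LOAD_FAST_LOAD_FAST u,b → push -2,-7. Stack: [-2, -7]
BINARY_OP % → -2 % -7 = -2. Stack: [-2]
STORE_FAST u → u=-2. Stack: []
LOAD_FAST i → push 2. Stack: [2]
LOAD_CONST → push 1. Stack: [2, 1]
BINARY_OP + → 2 + 1 = 3. Stack: [3]
STORE_FAST i → i=3. Stack: []
LOAD_FAST i → push 3. Stack: [3]
LOAD_CONST → push 4. Stack: [3, 4]
COMPARE_OP bool(<) → 3 vs 4 = True. Stack: [True]
POP_JUMP_IF_FALSE → pop True; no jump. Stack: []
LOAD_FAST_LOAD_FAST u,b → push -2,-7. Stack: [-2, -7]
BINARY_OP % → -2 % -7 = -2. Stack: [-2]
STORE_FAST u → u=-2. Stack: []
LOAD_FAST i → push 3. Stack: [3]
LOAD_CONST → push 1. Stack: [3, 1]
BINARY_OP + → 3 + 1 = 4. Stack: [4]
STORE_FAST i → i=4. Stack: []
LOAD_FAST i → push 4. Stack: [4]
LOAD_CONST → push 4. Stack: [4, 4]
COMPARE_OP bool(<) → 4 vs 4 = False. Stack: [False]
POP_JUMP_IF_FALSE → pop False; jump. Stack: []
LOAD_FAST u → push -2. Stack: [-2]
RETURN_VALUE → return -2.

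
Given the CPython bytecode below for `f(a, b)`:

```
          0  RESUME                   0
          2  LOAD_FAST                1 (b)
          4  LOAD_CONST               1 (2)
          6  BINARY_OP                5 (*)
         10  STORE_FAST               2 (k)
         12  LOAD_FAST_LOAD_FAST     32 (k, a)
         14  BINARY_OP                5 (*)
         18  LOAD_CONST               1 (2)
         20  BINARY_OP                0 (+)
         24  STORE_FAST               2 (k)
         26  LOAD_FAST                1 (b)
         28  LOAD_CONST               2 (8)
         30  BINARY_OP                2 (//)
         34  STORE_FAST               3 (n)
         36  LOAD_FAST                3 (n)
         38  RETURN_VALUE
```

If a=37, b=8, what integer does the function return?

1

LOAD_FAST b → push 8. Stack: [8]
LOAD_CONST → push 2. Stack: [8, 2]
BINARY_OP * → 8 * 2 = 16. Stack: [16]
STORE_FAST k → k=16. Stack: []
LOAD_FAST_LOAD_FAST k,a → push 16,37. Stack: [16, 37]
BINARY_OP * → 16 * 37 = 592. Stack: [592]
LOAD_CONST → push 2. Stack: [592, 2]
BINARY_OP + → 592 + 2 = 594. Stack: [594]
STORE_FAST k → k=594. Stack: []
LOAD_FAST b → push 8. Stack: [8]
LOAD_CONST → push 8. Stack: [8, 8]
BINARY_OP // → 8 // 8 = 1. Stack: [1]
STORE_FAST n → n=1. Stack: []
LOAD_FAST n → push 1. Stack: [1]
RETURN_VALUE → return 1.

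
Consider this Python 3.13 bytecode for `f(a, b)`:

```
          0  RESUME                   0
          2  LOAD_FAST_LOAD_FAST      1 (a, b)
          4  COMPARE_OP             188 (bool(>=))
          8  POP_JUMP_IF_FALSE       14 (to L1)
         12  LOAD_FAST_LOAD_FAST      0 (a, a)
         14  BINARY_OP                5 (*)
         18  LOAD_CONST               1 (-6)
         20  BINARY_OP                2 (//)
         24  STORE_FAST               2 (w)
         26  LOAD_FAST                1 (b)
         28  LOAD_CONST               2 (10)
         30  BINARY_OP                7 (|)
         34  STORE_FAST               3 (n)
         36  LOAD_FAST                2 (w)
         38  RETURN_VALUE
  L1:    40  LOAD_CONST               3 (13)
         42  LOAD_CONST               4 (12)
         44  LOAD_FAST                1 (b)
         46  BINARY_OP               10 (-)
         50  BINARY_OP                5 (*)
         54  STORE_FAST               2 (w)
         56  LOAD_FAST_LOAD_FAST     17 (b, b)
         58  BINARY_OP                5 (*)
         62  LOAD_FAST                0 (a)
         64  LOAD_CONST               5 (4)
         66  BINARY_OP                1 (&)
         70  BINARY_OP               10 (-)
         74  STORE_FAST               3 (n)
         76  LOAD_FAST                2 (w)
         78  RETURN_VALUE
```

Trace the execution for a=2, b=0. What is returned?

LOAD_FAST_LOAD_FAST a,b → push 2,0. Stack: [2, 0]
COMPARE_OP bool(>=) → 2 vs 0 = True. Stack: [True]
POP_JUMP_IF_FALSE → pop True; no jump. Stack: []
LOAD_FAST_LOAD_FAST a,a → push 2,2. Stack: [2, 2]
BINARY_OP * → 2 * 2 = 4. Stack: [4]
LOAD_CONST → push -6. Stack: [4, -6]
BINARY_OP // → 4 // -6 = -1. Stack: [-1]
STORE_FAST w → w=-1. Stack: []
LOAD_FAST b → push 0. Stack: [0]
LOAD_CONST → push 10. Stack: [0, 10]
BINARY_OP | → 0 | 10 = 10. Stack: [10]
STORE_FAST n → n=10. Stack: []
LOAD_FAST w → push -1. Stack: [-1]
RETURN_VALUE → return -1.

-1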